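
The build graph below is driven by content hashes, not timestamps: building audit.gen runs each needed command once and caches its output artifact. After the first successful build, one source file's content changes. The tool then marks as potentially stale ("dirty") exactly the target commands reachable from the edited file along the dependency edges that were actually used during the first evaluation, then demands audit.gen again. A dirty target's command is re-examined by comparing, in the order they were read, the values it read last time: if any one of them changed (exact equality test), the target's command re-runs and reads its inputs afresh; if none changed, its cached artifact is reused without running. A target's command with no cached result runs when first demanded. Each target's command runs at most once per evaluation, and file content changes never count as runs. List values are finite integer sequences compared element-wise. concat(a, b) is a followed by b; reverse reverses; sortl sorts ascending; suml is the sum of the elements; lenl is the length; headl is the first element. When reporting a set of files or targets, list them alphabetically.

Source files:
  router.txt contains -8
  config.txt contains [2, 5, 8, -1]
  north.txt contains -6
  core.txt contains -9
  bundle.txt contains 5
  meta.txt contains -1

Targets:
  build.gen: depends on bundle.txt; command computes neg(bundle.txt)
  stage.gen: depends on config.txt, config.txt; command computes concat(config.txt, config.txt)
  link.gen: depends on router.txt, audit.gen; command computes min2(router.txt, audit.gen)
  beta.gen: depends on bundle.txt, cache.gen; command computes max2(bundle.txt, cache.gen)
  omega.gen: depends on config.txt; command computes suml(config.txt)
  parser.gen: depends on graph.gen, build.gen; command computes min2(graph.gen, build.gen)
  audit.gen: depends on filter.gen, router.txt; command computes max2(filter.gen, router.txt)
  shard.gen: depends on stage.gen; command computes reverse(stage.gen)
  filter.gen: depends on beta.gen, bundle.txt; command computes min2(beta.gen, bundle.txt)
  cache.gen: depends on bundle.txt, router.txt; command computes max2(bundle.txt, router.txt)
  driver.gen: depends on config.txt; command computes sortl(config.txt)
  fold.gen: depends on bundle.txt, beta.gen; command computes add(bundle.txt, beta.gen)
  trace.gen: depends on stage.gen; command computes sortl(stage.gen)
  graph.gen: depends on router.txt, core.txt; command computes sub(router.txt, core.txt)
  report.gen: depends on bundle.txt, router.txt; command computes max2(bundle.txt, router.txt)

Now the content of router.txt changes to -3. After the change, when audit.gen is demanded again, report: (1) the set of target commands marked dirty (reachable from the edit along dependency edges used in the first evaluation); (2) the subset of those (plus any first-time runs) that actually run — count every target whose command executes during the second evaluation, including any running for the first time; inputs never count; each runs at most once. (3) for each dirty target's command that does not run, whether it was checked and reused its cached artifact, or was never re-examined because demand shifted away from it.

Initial pass — values computed on the first demand:
  cache.gen = max2(5, -8) = 5
  beta.gen = max2(5, 5) = 5
  filter.gen = min2(5, 5) = 5
  audit.gen = max2(5, -8) = 5

Second demand — change propagation:
  cache.gen: re-runs because router.txt -8->-3; new result 5 (unchanged).
  beta.gen: re-examined; everything it read last time is the same (bundle.txt unchanged, cache.gen unchanged) — cache 5 kept, no run.
  filter.gen: re-examined; everything it read last time is the same (beta.gen unchanged, bundle.txt unchanged) — cache 5 kept, no run.
  audit.gen: re-runs because router.txt -8->-3; new result 5 (unchanged).

The important point: at beta.gen every value read last time is unchanged, so the dirty flag clears without a run.

Dirty set: audit.gen, beta.gen, cache.gen, filter.gen.
Run set: audit.gen, cache.gen (2 run).
Re-examined without running (cache reused): beta.gen, filter.gen.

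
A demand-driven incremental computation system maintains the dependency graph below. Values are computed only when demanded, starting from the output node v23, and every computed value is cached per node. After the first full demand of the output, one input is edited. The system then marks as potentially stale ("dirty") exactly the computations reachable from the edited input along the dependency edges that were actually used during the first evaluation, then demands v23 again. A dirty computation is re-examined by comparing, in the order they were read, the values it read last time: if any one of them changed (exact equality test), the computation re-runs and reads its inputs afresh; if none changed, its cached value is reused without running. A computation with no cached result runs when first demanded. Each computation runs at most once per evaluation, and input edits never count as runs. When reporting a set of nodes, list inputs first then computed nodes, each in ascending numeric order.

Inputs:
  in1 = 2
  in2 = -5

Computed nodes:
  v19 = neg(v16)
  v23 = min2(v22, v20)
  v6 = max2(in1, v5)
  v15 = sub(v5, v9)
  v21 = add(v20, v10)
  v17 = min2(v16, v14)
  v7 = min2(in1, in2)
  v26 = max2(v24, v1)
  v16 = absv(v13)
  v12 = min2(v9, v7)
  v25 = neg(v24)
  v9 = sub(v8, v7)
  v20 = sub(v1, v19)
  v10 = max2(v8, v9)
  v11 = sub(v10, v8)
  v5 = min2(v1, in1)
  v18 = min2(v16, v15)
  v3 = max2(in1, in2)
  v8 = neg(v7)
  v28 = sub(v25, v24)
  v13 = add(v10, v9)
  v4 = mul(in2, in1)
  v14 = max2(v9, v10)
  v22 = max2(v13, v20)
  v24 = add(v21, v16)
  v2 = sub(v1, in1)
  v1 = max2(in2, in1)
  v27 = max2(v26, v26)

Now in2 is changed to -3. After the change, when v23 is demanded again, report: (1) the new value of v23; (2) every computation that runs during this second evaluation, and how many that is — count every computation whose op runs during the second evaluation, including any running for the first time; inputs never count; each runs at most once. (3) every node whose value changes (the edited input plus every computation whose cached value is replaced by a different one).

New value of v23: 14.
Computations that run: v1, v7, v8, v9, v10, v13, v16, v19, v20, v22, v23 — 11 in total.
Values that change: in2, v7, v8, v9, v10, v13, v16, v19, v20, v22, v23.

First evaluation (everything demanded from the output):
  v1 = max2(-5, 2) = 2
  v7 = min2(2, -5) = -5
  v8 = neg(-5) = 5
  v9 = sub(5, -5) = 10
  v10 = max2(5, 10) = 10
  v13 = add(10, 10) = 20
  v16 = absv(20) = 20
  v19 = neg(20) = -20
  v20 = sub(2, -20) = 22
  v22 = max2(20, 22) = 22
  v23 = min2(22, 22) = 22

Propagation after the edit:
  v1: runs — in2 -5->-3; result 2 (same value as before).
  v7: runs — in2 -5->-3; result -3.
  v8: runs — v7 -5->-3; result 3.
  v9: runs — v8 5->3; v7 -5->-3; result 6.
  v10: runs — v8 5->3; v9 10->6; result 6.
  v13: runs — v10 10->6; v9 10->6; result 12.
  v16: runs — v13 20->12; result 12.
  v19: runs — v16 20->12; result -12.
  v20: runs — v19 -20->-12; result 14.
  v22: runs — v13 20->12; v20 22->14; result 14.
  v23: runs — v22 22->14; v20 22->14; result 14.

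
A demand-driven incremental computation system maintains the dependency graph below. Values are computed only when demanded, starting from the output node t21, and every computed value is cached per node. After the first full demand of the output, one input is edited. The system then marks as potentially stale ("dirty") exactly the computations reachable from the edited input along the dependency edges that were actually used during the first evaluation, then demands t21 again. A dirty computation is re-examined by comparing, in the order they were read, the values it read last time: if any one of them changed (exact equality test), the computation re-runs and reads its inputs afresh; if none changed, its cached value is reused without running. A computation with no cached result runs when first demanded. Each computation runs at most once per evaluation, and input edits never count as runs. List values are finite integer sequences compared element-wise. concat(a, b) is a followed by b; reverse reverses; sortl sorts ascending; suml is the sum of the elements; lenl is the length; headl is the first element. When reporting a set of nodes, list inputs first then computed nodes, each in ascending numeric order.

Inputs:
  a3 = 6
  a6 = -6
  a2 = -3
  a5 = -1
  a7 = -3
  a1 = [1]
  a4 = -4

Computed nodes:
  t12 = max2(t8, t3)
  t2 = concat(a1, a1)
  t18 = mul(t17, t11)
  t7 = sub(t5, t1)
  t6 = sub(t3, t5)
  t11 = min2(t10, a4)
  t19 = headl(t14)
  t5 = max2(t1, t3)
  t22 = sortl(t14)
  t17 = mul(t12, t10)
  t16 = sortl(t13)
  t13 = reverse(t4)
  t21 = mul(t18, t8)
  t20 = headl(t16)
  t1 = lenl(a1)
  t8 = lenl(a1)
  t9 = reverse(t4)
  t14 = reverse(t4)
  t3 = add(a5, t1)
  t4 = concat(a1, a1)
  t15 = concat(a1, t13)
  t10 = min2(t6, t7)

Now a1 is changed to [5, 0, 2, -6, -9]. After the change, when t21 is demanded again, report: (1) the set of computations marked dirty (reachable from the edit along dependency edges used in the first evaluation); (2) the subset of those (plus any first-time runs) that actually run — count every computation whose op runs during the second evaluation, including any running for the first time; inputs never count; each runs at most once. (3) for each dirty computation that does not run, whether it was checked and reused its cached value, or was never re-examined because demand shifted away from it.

Marked dirty: t1, t3, t5, t6, t7, t8, t10, t11, t12, t17, t18, t21.
Computations that run: t1, t3, t5, t6, t7, t8, t12, t17, t18, t21 — 10 in total.
Checked but reused from cache: t10, t11.
Key observation: the cutoff stops propagation at t10 — its inputs' values are unchanged, so it reuses its cache.

First evaluation (everything demanded from the output):
  t1 = lenl([1]) = 1
  t3 = add(-1, 1) = 0
  t5 = max2(1, 0) = 1
  t6 = sub(0, 1) = -1
  t7 = sub(1, 1) = 0
  t8 = lenl([1]) = 1
  t10 = min2(-1, 0) = -1
  t11 = min2(-1, -4) = -4
  t12 = max2(1, 0) = 1
  t17 = mul(1, -1) = -1
  t18 = mul(-1, -4) = 4
  t21 = mul(4, 1) = 4

Propagation after the edit:
  t1: runs — a1 [1]->[5, 0, 2, -6, -9]; result 5.
  t3: runs — t1 1->5; result 4.
  t5: runs — t1 1->5; t3 0->4; result 5.
  t6: runs — t3 0->4; t5 1->5; result -1 (same value as before).
  t7: runs — t5 1->5; t1 1->5; result 0 (same value as before).
  t8: runs — a1 [1]->[5, 0, 2, -6, -9]; result 5.
  t10: checked — values it read are unchanged (t6 unchanged, t7 unchanged); reused cached -1 without running.
  t11: checked — values it read are unchanged (t10 unchanged, a4 unchanged); reused cached -4 without running.
  t12: runs — t8 1->5; t3 0->4; result 5.
  t17: runs — t12 1->5; result -5.
  t18: runs — t17 -1->-5; result 20.
  t21: runs — t18 4->20; t8 1->5; result 100.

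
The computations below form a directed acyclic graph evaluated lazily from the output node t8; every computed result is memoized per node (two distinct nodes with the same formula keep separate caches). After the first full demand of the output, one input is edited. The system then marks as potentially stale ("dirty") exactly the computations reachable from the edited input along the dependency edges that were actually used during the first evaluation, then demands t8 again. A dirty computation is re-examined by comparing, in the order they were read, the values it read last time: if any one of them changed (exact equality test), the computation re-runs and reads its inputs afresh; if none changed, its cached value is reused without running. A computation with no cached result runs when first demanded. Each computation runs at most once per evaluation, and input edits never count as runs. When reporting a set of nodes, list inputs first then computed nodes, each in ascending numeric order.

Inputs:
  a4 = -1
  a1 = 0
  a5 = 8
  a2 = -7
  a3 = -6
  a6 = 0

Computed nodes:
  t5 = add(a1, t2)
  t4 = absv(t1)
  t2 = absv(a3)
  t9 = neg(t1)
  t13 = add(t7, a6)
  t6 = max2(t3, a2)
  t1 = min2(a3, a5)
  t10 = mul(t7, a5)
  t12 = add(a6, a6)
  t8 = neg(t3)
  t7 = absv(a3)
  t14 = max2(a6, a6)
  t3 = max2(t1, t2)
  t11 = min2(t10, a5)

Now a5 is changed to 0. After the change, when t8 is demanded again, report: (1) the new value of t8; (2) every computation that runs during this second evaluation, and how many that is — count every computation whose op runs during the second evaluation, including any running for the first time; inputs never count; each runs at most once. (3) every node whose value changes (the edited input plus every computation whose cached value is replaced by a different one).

Demanding t8 again yields -6.
1 computations run: t1.
The nodes whose values change: a5.
Note the absorption at t1: it re-runs yet its value is the same, leaving the output's value untouched.

First demand of the output computes:
  t1 = min2(-6, 8) = -6
  t2 = absv(-6) = 6
  t3 = max2(-6, 6) = 6
  t8 = neg(6) = -6

After the edit, cleaning proceeds:
  t1: a read changed (a5 8->0) — executes, giving -6 — identical to its old value.
  t3: dirty, but its reads are unchanged (t1 unchanged, t2 unchanged); cached 6 stands.
  t8: dirty, but its reads are unchanged (t3 unchanged); cached -6 stands.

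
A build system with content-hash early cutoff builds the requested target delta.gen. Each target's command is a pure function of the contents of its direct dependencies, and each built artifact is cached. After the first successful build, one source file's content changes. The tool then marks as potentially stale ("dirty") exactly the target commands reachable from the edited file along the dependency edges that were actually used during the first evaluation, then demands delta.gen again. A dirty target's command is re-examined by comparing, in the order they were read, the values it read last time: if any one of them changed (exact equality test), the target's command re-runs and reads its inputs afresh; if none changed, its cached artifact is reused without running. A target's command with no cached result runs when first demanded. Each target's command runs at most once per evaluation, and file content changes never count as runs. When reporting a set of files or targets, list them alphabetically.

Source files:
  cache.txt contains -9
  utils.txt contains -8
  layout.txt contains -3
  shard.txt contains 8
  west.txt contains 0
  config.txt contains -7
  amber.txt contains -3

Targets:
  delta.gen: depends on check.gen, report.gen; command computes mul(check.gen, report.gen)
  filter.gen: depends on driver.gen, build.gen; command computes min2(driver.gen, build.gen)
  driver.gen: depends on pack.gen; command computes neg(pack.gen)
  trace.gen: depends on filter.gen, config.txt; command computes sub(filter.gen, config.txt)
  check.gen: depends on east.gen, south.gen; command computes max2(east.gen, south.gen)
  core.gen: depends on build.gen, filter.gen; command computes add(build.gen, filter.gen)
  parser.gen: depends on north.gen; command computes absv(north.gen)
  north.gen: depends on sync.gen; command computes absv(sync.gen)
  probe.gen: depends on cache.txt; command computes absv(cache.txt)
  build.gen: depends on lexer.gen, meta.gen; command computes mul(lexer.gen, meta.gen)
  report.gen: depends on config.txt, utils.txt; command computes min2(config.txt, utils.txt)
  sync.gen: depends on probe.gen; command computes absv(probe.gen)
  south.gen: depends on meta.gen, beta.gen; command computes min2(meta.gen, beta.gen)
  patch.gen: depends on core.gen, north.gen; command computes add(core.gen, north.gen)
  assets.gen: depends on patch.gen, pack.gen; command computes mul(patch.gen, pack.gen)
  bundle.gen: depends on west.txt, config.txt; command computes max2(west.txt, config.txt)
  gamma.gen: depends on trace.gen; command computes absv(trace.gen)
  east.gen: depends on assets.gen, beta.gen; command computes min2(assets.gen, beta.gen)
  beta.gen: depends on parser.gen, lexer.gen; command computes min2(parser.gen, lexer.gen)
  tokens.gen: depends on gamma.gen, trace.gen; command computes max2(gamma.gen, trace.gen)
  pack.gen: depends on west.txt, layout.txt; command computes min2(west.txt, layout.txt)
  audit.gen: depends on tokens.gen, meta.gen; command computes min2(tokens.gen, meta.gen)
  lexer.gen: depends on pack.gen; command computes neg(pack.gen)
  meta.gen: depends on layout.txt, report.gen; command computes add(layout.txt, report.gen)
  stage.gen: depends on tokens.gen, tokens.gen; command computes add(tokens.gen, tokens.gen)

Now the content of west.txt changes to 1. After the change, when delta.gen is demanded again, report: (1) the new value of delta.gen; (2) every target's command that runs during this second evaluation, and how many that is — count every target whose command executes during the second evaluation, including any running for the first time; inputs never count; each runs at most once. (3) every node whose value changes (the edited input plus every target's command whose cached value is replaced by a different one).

First evaluation (everything demanded from the output):
  pack.gen = min2(0, -3) = -3
  driver.gen = neg(-3) = 3
  lexer.gen = neg(-3) = 3
  probe.gen = absv(-9) = 9
  report.gen = min2(-7, -8) = -8
  meta.gen = add(-3, -8) = -11
  build.gen = mul(3, -11) = -33
  filter.gen = min2(3, -33) = -33
  core.gen = add(-33, -33) = -66
  sync.gen = absv(9) = 9
  north.gen = absv(9) = 9
  parser.gen = absv(9) = 9
  beta.gen = min2(9, 3) = 3
  patch.gen = add(-66, 9) = -57
  assets.gen = mul(-57, -3) = 171
  east.gen = min2(171, 3) = 3
  south.gen = min2(-11, 3) = -11
  check.gen = max2(3, -11) = 3
  delta.gen = mul(3, -8) = -24

Propagation after the edit:
  pack.gen: runs — west.txt 0->1; result -3 (same value as before).
  driver.gen: checked — values it read are unchanged (pack.gen unchanged); reused cached 3 without running.
  lexer.gen: checked — values it read are unchanged (pack.gen unchanged); reused cached 3 without running.
  beta.gen: checked — values it read are unchanged (parser.gen unchanged, lexer.gen unchanged); reused cached 3 without running.
  build.gen: checked — values it read are unchanged (lexer.gen unchanged, meta.gen unchanged); reused cached -33 without running.
  filter.gen: checked — values it read are unchanged (driver.gen unchanged, build.gen unchanged); reused cached -33 without running.
  core.gen: checked — values it read are unchanged (build.gen unchanged, filter.gen unchanged); reused cached -66 without running.
  patch.gen: checked — values it read are unchanged (core.gen unchanged, north.gen unchanged); reused cached -57 without running.
  assets.gen: checked — values it read are unchanged (patch.gen unchanged, pack.gen unchanged); reused cached 171 without running.
  east.gen: checked — values it read are unchanged (assets.gen unchanged, beta.gen unchanged); reused cached 3 without running.
  south.gen: checked — values it read are unchanged (meta.gen unchanged, beta.gen unchanged); reused cached -11 without running.
  check.gen: checked — values it read are unchanged (east.gen unchanged, south.gen unchanged); reused cached 3 without running.
  delta.gen: checked — values it read are unchanged (check.gen unchanged, report.gen unchanged); reused cached -24 without running.

Key observation: the change is absorbed at pack.gen — it re-runs but produces the same value, and the output's value is unchanged.

New value of delta.gen: -24.
Target commands that run: pack.gen — 1 in total.
Values that change: west.txt.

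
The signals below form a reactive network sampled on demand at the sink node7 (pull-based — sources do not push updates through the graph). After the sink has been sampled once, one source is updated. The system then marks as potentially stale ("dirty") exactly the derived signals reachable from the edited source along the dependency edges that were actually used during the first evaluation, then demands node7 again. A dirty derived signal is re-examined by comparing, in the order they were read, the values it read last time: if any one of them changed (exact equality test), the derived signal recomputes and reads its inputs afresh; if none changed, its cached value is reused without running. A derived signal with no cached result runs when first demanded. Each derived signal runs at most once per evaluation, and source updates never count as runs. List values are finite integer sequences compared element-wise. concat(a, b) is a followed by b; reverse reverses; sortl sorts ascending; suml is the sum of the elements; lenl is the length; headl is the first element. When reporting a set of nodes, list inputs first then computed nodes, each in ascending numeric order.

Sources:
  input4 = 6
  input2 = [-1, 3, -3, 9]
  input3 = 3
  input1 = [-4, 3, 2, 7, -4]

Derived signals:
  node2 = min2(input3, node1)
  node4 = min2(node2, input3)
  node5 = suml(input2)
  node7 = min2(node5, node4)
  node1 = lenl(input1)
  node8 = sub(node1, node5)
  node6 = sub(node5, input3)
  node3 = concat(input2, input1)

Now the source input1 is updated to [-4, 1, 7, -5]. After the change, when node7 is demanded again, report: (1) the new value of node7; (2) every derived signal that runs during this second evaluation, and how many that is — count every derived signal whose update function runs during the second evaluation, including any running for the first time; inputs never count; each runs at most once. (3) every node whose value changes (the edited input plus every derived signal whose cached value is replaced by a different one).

Initial pass — values computed on the first demand:
  node1 = lenl([-4, 3, 2, 7, -4]) = 5
  node2 = min2(3, 5) = 3
  node4 = min2(3, 3) = 3
  node5 = suml([-1, 3, -3, 9]) = 8
  node7 = min2(8, 3) = 3

Second demand — change propagation:
  node1: re-runs because input1 [-4, 3, 2, 7, -4]->[-4, 1, 7, -5]; new result 4.
  node2: re-runs because node1 5->4; new result 3 (unchanged).
  node4: re-examined; everything it read last time is the same (node2 unchanged, input3 unchanged) — cache 3 kept, no run.
  node7: re-examined; everything it read last time is the same (node5 unchanged, node4 unchanged) — cache 3 kept, no run.

The important point: node2 recomputes to an identical value, and the output ends up unchanged.

node7 now evaluates to 3.
Run set: node1, node2 (2 run).
Changed values: input1, node1.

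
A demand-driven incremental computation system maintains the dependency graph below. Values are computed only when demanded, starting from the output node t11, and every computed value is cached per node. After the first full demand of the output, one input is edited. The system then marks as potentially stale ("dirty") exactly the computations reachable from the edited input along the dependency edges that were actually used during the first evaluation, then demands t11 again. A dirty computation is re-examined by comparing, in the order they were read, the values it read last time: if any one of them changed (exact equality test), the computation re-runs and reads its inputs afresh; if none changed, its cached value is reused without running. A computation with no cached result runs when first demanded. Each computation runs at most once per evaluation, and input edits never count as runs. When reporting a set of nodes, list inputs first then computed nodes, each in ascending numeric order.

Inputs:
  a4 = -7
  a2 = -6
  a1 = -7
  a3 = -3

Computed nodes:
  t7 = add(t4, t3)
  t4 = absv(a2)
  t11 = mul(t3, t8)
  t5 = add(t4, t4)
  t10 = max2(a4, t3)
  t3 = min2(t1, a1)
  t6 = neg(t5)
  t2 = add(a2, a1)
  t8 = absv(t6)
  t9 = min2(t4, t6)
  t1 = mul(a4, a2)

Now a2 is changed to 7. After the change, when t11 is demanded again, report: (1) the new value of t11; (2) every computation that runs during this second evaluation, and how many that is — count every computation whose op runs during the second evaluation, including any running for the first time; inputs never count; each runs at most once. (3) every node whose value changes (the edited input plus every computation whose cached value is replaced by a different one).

New value of t11: -686.
Computations that run: t1, t3, t4, t5, t6, t8, t11 — 7 in total.
Values that change: a2, t1, t3, t4, t5, t6, t8, t11.

First evaluation (everything demanded from the output):
  t1 = mul(-7, -6) = 42
  t3 = min2(42, -7) = -7
  t4 = absv(-6) = 6
  t5 = add(6, 6) = 12
  t6 = neg(12) = -12
  t8 = absv(-12) = 12
  t11 = mul(-7, 12) = -84

Propagation after the edit:
  t1: runs — a2 -6->7; result -49.
  t3: runs — t1 42->-49; result -49.
  t4: runs — a2 -6->7; result 7.
  t5: runs — t4 6->7; t4 6->7; result 14.
  t6: runs — t5 12->14; result -14.
  t8: runs — t6 -12->-14; result 14.
  t11: runs — t3 -7->-49; t8 12->14; result -686.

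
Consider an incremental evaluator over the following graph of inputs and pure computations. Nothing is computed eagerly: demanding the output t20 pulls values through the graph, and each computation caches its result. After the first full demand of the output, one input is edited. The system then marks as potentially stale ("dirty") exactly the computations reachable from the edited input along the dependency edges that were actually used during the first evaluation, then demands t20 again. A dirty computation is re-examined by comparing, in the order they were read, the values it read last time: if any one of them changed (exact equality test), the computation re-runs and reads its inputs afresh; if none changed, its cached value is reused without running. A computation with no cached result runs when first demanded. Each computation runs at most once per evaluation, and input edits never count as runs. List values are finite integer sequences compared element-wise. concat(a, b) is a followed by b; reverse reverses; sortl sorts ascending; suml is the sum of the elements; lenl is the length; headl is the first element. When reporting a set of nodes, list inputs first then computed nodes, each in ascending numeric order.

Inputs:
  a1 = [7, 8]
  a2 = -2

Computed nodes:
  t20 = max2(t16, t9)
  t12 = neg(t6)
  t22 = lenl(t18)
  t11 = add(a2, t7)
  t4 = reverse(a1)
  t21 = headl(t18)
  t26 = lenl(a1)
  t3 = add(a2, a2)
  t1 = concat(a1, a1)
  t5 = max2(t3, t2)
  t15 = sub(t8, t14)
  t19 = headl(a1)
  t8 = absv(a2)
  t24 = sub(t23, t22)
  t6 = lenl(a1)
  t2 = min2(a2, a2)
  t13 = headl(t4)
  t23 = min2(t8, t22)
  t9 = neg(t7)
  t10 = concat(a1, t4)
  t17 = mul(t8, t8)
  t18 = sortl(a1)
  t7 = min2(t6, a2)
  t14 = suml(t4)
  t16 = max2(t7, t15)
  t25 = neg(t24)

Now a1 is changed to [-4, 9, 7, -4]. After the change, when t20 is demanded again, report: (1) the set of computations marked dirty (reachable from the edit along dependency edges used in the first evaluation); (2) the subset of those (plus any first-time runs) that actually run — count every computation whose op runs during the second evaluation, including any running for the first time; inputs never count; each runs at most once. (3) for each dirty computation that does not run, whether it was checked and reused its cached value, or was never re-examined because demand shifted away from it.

Dirty set: t4, t6, t7, t9, t14, t15, t16, t20.
Run set: t4, t6, t7, t14, t15, t16 (6 run).
Re-examined without running (cache reused): t9, t20.
The important point: at t9 every value read last time is unchanged, so the dirty flag clears without a run.

Initial pass — values computed on the first demand:
  t4 = reverse([7, 8]) = [8, 7]
  t6 = lenl([7, 8]) = 2
  t7 = min2(2, -2) = -2
  t8 = absv(-2) = 2
  t9 = neg(-2) = 2
  t14 = suml([8, 7]) = 15
  t15 = sub(2, 15) = -13
  t16 = max2(-2, -13) = -2
  t20 = max2(-2, 2) = 2

Second demand — change propagation:
  t4: re-runs because a1 [7, 8]->[-4, 9, 7, -4]; new result [-4, 7, 9, -4].
  t6: re-runs because a1 [7, 8]->[-4, 9, 7, -4]; new result 4.
  t7: re-runs because t6 2->4; new result -2 (unchanged).
  t9: re-examined; everything it read last time is the same (t7 unchanged) — cache 2 kept, no run.
  t14: re-runs because t4 [8, 7]->[-4, 7, 9, -4]; new result 8.
  t15: re-runs because t14 15->8; new result -6.
  t16: re-runs because t15 -13->-6; new result -2 (unchanged).
  t20: re-examined; everything it read last time is the same (t16 unchanged, t9 unchanged) — cache 2 kept, no run.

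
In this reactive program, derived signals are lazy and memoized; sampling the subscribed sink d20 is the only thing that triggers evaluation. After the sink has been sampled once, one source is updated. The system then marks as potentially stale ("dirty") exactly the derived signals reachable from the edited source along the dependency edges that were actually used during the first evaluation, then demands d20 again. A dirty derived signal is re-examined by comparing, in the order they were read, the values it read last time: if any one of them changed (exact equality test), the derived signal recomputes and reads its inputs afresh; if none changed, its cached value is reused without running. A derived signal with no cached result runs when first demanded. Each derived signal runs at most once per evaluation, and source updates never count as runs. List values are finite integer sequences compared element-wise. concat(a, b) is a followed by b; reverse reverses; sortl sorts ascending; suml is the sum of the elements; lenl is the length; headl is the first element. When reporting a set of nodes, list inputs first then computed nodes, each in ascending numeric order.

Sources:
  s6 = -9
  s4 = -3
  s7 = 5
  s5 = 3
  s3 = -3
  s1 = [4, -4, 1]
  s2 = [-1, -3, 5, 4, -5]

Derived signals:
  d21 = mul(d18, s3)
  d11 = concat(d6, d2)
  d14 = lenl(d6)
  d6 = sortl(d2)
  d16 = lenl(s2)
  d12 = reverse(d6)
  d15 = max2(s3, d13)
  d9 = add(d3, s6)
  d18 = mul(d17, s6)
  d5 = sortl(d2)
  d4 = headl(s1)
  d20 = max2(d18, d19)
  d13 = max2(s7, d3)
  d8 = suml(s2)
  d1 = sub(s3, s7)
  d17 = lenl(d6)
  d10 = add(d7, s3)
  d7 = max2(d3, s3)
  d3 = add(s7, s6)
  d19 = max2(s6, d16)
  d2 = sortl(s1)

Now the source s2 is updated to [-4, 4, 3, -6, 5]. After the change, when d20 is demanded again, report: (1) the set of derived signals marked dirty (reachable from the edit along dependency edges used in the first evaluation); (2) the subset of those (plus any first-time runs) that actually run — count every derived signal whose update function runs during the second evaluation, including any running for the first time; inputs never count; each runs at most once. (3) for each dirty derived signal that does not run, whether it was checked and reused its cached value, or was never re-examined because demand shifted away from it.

The edit dirties: d16, d19, d20.
1 derived signals run: d16.
Cache hits after checking: d19, d20.
Note the absorption at d16: it re-runs yet its value is the same, leaving the output's value untouched.

First demand of the output computes:
  d2 = sortl([4, -4, 1]) = [-4, 1, 4]
  d6 = sortl([-4, 1, 4]) = [-4, 1, 4]
  d16 = lenl([-1, -3, 5, 4, -5]) = 5
  d17 = lenl([-4, 1, 4]) = 3
  d18 = mul(3, -9) = -27
  d19 = max2(-9, 5) = 5
  d20 = max2(-27, 5) = 5

After the edit, cleaning proceeds:
  d16: a read changed (s2 [-1, -3, 5, 4, -5]->[-4, 4, 3, -6, 5]) — executes, giving 5 — identical to its old value.
  d19: dirty, but its reads are unchanged (s6 unchanged, d16 unchanged); cached 5 stands.
  d20: dirty, but its reads are unchanged (d18 unchanged, d19 unchanged); cached 5 stands.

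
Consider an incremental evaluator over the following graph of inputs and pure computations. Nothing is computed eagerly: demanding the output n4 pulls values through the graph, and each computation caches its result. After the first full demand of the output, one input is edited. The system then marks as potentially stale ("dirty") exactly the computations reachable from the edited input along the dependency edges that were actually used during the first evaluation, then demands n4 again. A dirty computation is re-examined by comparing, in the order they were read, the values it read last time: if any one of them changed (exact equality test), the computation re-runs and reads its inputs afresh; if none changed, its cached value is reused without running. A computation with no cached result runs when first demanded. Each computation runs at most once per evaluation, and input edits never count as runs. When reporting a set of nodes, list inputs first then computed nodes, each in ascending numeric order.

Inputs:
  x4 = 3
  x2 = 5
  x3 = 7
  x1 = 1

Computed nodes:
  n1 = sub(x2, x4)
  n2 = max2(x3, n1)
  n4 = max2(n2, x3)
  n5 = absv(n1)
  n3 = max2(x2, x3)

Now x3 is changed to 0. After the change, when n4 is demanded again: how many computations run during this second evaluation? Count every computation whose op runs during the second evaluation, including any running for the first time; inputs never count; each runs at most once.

Initial pass — values computed on the first demand:
  n1 = sub(5, 3) = 2
  n2 = max2(7, 2) = 7
  n4 = max2(7, 7) = 7

Second demand — change propagation:
  n2: re-runs because x3 7->0; new result 2.
  n4: re-runs because n2 7->2; x3 7->0; new result 2.

Run set: n2, n4 (2 run).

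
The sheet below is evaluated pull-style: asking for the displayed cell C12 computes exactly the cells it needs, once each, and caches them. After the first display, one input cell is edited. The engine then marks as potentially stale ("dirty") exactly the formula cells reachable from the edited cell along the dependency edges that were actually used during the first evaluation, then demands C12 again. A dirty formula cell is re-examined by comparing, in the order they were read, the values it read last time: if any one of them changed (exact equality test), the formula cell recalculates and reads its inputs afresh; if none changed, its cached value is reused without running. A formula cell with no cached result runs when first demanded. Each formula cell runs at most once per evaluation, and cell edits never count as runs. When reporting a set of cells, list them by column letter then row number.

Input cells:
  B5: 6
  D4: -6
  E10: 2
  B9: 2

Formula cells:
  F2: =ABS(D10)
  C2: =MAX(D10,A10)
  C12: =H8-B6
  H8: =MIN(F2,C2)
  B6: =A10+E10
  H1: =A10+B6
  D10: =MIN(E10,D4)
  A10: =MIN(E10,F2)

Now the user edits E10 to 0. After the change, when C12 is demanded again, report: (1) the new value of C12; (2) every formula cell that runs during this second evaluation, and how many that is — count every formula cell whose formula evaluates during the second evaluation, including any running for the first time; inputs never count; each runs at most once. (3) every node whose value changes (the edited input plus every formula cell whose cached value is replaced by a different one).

First demand of the output computes:
  D10 = MIN(2, -6) = -6
  F2 = ABS(-6) = 6
  A10 = MIN(2, 6) = 2
  B6 = 2 + 2 = 4
  C2 = MAX(-6, 2) = 2
  H8 = MIN(6, 2) = 2
  C12 = 2 - 4 = -2

After the edit, cleaning proceeds:
  D10: a read changed (E10 2->0) — executes, giving -6 — identical to its old value.
  F2: dirty, but its reads are unchanged (D10 unchanged); cached 6 stands.
  A10: a read changed (E10 2->0) — executes, giving 0.
  B6: a read changed (A10 2->0; E10 2->0) — executes, giving 0.
  C2: a read changed (A10 2->0) — executes, giving 0.
  H8: a read changed (C2 2->0) — executes, giving 0.
  C12: a read changed (H8 2->0; B6 4->0) — executes, giving 0.

Note where the cutoff bites: F2 is checked, finds nothing changed, and keeps its cache.

Demanding C12 again yields 0.
6 formula cells run: A10, B6, C2, C12, D10, H8.
The nodes whose values change: A10, B6, C2, C12, E10, H8.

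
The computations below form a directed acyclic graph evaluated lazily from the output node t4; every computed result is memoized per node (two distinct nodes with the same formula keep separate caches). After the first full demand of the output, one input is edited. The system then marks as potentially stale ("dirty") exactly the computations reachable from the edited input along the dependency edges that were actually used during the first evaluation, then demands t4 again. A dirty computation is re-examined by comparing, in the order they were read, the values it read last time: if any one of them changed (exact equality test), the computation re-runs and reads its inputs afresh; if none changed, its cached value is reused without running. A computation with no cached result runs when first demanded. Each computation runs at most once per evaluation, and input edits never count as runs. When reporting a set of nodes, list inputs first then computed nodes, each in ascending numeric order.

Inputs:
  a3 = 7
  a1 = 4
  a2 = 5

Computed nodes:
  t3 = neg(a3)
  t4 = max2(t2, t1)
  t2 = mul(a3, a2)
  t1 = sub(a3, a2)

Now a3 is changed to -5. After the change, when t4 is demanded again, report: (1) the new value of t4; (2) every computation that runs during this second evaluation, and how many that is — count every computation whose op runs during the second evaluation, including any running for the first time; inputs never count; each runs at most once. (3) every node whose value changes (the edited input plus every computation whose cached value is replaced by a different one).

First demand of the output computes:
  t1 = sub(7, 5) = 2
  t2 = mul(7, 5) = 35
  t4 = max2(35, 2) = 35

After the edit, cleaning proceeds:
  t1: a read changed (a3 7->-5) — executes, giving -10.
  t2: a read changed (a3 7->-5) — executes, giving -25.
  t4: a read changed (t2 35->-25; t1 2->-10) — executes, giving -10.

Demanding t4 again yields -10.
3 computations run: t1, t2, t4.
The nodes whose values change: a3, t1, t2, t4.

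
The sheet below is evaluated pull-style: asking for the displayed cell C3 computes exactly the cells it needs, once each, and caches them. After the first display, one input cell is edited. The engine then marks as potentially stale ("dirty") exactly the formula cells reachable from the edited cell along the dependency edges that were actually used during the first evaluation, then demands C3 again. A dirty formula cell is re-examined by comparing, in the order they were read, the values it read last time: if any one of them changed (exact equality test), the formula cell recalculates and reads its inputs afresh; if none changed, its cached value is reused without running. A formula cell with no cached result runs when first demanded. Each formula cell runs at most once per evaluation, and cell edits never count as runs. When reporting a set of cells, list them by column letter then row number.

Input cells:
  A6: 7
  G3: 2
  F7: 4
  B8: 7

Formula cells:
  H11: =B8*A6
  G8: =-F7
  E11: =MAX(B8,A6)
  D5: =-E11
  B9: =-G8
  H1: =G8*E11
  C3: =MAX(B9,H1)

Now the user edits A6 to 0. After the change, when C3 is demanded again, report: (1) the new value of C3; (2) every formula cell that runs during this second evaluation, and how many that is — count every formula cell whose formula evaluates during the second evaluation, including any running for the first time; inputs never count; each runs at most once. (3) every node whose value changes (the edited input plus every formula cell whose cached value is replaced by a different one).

First demand of the output computes:
  E11 = MAX(7, 7) = 7
  G8 = -(4) = -4
  B9 = -(-4) = 4
  H1 = -4 * 7 = -28
  C3 = MAX(4, -28) = 4

After the edit, cleaning proceeds:
  E11: a read changed (A6 7->0) — executes, giving 7 — identical to its old value.
  H1: dirty, but its reads are unchanged (G8 unchanged, E11 unchanged); cached -28 stands.
  C3: dirty, but its reads are unchanged (B9 unchanged, H1 unchanged); cached 4 stands.

Note the absorption at E11: it re-runs yet its value is the same, leaving the output's value untouched.

Demanding C3 again yields 4.
1 formula cells run: E11.
The nodes whose values change: A6.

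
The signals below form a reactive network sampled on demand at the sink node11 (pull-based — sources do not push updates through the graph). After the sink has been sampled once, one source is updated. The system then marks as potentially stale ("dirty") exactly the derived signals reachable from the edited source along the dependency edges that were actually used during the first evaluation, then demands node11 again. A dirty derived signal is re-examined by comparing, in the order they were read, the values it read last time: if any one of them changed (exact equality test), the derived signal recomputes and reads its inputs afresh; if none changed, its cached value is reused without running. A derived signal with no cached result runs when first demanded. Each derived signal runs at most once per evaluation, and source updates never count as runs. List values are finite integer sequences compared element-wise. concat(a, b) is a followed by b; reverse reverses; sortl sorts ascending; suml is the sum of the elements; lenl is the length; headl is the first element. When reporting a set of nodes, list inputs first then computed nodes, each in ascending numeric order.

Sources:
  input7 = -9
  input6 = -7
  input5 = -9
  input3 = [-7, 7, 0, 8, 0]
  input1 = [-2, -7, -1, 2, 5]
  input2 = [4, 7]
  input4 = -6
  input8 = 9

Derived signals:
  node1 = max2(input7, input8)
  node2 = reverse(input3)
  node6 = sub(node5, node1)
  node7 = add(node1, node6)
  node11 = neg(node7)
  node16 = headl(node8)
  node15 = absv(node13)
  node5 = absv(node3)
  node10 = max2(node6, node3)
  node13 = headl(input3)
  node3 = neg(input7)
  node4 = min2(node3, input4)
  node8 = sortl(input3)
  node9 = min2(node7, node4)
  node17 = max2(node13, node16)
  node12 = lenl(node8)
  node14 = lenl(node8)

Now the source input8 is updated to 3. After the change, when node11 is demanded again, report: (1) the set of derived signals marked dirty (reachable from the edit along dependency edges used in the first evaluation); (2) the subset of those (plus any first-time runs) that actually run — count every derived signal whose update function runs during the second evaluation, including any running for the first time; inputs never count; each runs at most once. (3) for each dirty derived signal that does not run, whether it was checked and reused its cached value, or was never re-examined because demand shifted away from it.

Dirty set: node1, node6, node7, node11.
Run set: node1, node6, node7 (3 run).
Re-examined without running (cache reused): node11.
The important point: node7 recomputes to an identical value, and the output ends up unchanged.

Initial pass — values computed on the first demand:
  node1 = max2(-9, 9) = 9
  node3 = neg(-9) = 9
  node5 = absv(9) = 9
  node6 = sub(9, 9) = 0
  node7 = add(9, 0) = 9
  node11 = neg(9) = -9

Second demand — change propagation:
  node1: re-runs because input8 9->3; new result 3.
  node6: re-runs because node1 9->3; new result 6.
  node7: re-runs because node1 9->3; node6 0->6; new result 9 (unchanged).
  node11: re-examined; everything it read last time is the same (node7 unchanged) — cache -9 kept, no run.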